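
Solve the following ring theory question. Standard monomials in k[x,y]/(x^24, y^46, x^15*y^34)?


k[x,y]/I, I = (x^24, y^46, x^15*y^34)
Rect: 24x46=1104. Corner: (24-15)x(46-34)=108.
dim = 1104-108 = 996


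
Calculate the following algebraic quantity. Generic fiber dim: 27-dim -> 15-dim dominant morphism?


dim(fiber)=dim(X)-dim(Y)=27-15=12


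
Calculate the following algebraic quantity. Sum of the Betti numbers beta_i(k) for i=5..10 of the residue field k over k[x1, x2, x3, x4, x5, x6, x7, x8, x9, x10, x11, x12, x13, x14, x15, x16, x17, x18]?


Koszul resolution: beta_i(k)=C(n,i), n=18
C(18,5)=8568, C(18,6)=18564, C(18,7)=31824, C(18,8)=43758, C(18,9)=48620, C(18,10)=43758
Sum=195092


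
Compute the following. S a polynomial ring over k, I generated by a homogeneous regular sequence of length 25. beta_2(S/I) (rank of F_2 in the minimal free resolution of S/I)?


Regular sequence => Koszul complex is the minimal free resolution.
Syz_1 minimally generated by Koszul relations f_i*e_j - f_j*e_i (i<j): mu(Syz_1) = beta_2 = C(m,2) = m(m-1)/2
m=25
25*24/2 = 300


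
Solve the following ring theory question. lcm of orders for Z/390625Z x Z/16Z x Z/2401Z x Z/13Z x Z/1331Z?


Exponent = lcm of the cyclic orders; pairwise coprime => product.
5^8*2^4*7^4*13^1*11^3=390625*16*2401*13*1331=259653143750000


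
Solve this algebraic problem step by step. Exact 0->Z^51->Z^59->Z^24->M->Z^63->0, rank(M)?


Alt sum=0:
(-1)^0*51 + (-1)^1*59 + (-1)^2*24 + (-1)^3*? + (-1)^4*63=0
rank(M)=79


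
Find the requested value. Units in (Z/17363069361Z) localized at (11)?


Local ring = Z/214358881Z.
phi(214358881) = 11^7*(11-1) = 194871710


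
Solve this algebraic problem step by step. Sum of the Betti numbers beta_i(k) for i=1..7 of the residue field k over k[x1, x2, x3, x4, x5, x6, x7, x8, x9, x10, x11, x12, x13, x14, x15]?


Koszul resolution: beta_i(k)=C(n,i), n=15
C(15,1)=15, C(15,2)=105, C(15,3)=455, C(15,4)=1365, C(15,5)=3003, C(15,6)=5005, C(15,7)=6435
Sum=16383


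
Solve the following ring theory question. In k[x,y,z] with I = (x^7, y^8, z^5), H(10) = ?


Need i<7, j<8, k<5 with i+j+k=10.
For each i, j ranges over max(0,10-i-4)..min(7,10-i):
  i=0: j in [6,7] -> 2
  i=1: j in [5,7] -> 3
  i=2: j in [4,7] -> 4
  i=3: j in [3,7] -> 5
  i=4: j in [2,6] -> 5
  i=5: j in [1,5] -> 5
  i=6: j in [0,4] -> 5
H(10) = 2+3+4+5+5+5+5 = 29


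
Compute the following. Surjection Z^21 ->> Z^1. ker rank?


rank(ker) = 21-1 = 20


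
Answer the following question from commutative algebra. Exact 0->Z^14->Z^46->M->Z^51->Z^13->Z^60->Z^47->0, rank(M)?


Alt sum=0:
(-1)^0*14 + (-1)^1*46 + (-1)^2*? + (-1)^3*51 + (-1)^4*13 + (-1)^5*60 + (-1)^6*47=0
rank(M)=83


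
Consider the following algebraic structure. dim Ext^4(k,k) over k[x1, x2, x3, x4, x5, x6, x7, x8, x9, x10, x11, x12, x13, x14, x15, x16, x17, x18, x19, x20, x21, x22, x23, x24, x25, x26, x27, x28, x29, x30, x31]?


C(n,i)=C(31,4)=31465


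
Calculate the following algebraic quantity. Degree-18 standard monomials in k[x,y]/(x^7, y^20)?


k[x,y], I = (x^7, y^20), d = 18
Need i < 7 and d-i < 20.
Range: 0 <= i <= 6.
H(18) = 7


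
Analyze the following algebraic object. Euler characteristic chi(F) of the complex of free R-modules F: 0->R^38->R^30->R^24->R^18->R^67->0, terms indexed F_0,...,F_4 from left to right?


chi = sum (-1)^i * rank:
(-1)^0*38=38
(-1)^1*30=-30
(-1)^2*24=24
(-1)^3*18=-18
(-1)^4*67=67
chi=81


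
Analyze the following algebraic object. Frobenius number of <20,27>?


gcd(20,27)=1 => F=ab-a-b=20*27-20-27=540-47=493


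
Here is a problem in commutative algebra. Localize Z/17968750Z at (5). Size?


5-primary part: 17968750=5^8*46
Size=5^8=390625


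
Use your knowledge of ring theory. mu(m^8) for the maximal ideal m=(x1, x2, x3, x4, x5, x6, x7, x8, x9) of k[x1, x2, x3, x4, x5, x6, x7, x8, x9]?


Graded Nakayama: mu(m^d) = dim_k (m^d/m^(d+1)) = #degree-8 monomials in 9 vars
C(n+d-1,d)=C(16,8)=12870


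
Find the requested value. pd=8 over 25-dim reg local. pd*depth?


pd+depth=25
depth=25-8=17
pd*depth=8*17=136


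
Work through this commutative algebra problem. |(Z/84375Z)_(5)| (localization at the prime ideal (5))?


5-primary part: 84375=5^5*27
Size=5^5=3125


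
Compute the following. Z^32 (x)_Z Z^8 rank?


rank(M(x)N) = rank(M)*rank(N)
32*8 = 256


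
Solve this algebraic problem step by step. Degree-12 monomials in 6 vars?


C(d+n-1,n-1)=C(17,5)=6188


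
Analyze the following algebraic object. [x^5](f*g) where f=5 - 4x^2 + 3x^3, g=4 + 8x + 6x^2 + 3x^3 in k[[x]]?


[x^5] = sum a_i*b_j, i+j=5
  -4*3=-12
  3*6=18
Sum=6


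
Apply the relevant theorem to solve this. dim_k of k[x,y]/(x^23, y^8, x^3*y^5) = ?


k[x,y]/I, I = (x^23, y^8, x^3*y^5)
Rect: 23x8=184. Corner: (23-3)x(8-5)=60.
dim = 184-60 = 124


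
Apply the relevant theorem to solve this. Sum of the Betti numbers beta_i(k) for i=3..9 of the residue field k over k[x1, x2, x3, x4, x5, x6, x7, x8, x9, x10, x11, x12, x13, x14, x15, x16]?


Koszul resolution: beta_i(k)=C(n,i), n=16
C(16,3)=560, C(16,4)=1820, C(16,5)=4368, C(16,6)=8008, C(16,7)=11440, C(16,8)=12870, C(16,9)=11440
Sum=50506


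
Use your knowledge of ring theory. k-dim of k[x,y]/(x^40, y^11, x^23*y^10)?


k[x,y]/I, I = (x^40, y^11, x^23*y^10)
Rect: 40x11=440. Corner: (40-23)x(11-10)=17.
dim = 440-17 = 423


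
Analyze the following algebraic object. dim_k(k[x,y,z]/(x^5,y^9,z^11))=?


Basis: x^iy^jz^k, i<5,j<9,k<11
5*9*11=495


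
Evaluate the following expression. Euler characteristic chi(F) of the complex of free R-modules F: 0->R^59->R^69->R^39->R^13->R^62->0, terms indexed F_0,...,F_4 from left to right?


chi = sum (-1)^i * rank:
(-1)^0*59=59
(-1)^1*69=-69
(-1)^2*39=39
(-1)^3*13=-13
(-1)^4*62=62
chi=78


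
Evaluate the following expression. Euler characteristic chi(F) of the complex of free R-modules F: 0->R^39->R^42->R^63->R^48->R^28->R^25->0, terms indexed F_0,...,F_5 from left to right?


chi = sum (-1)^i * rank:
(-1)^0*39=39
(-1)^1*42=-42
(-1)^2*63=63
(-1)^3*48=-48
(-1)^4*28=28
(-1)^5*25=-25
chi=15


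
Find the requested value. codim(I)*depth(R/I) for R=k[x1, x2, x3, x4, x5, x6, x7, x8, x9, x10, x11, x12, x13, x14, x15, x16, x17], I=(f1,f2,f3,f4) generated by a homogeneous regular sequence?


codim=4, depth=dim(R/I)=17-4=13
Product=4*13=52


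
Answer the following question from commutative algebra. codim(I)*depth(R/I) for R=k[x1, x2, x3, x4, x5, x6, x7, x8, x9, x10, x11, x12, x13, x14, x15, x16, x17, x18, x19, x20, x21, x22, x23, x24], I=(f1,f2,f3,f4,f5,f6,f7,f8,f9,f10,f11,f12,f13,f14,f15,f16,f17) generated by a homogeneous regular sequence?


codim=17, depth=dim(R/I)=24-17=7
Product=17*7=119


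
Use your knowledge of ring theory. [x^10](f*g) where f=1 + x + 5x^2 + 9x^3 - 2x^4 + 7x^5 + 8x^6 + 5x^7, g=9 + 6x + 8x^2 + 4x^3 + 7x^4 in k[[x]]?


[x^10] = sum a_i*b_j, i+j=10
  8*7=56
  5*4=20
Sum=76


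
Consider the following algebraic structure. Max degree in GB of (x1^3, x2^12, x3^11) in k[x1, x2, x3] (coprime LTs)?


Pure powers, coprime LTs => already GB.
Degrees: 3, 12, 11
Max=12


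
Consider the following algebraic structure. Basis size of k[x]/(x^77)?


Basis: 1,x,...,x^76
dim=77


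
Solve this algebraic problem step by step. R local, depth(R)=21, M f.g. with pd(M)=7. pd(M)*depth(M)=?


pd+depth=21
depth=21-7=14
pd*depth=7*14=98


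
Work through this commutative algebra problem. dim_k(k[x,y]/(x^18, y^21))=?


Basis: x^i*y^j, i<18, j<21
18*21=378


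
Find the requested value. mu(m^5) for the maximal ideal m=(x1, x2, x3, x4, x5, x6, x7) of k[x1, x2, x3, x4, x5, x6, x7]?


Graded Nakayama: mu(m^d) = dim_k (m^d/m^(d+1)) = #degree-5 monomials in 7 vars
C(n+d-1,d)=C(11,5)=462


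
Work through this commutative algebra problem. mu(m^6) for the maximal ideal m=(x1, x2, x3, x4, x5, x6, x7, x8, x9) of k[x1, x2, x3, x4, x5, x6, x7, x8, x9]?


Graded Nakayama: mu(m^d) = dim_k (m^d/m^(d+1)) = #degree-6 monomials in 9 vars
C(n+d-1,d)=C(14,6)=3003


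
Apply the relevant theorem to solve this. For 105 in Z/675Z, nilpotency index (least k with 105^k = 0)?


105^k mod 675:
k=1: 105
k=2: 225
k=3: 0
First zero at k = 3


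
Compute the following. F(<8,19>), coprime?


gcd(8,19)=1 => F=ab-a-b=8*19-8-19=152-27=125


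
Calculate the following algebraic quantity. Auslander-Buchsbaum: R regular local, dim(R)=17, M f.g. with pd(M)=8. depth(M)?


pd+depth=depth(R)=17
depth=17-8=9


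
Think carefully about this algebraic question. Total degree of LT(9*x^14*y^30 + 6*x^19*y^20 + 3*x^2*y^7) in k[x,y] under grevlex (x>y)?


LT: 9*x^14*y^30
deg_x=14, deg_y=30
Total=14+30=44


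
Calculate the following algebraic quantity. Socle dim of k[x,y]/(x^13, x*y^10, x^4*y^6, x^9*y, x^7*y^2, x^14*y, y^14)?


Socle = ann(m) = span of standard monomials u with x*u, y*u in I (staircase corners).
Redundant generators: x^14*y
Minimal generators: x^13, x^9*y, x^7*y^2, x^4*y^6, x*y^10, y^14
Corners: y^13, x^3y^9, x^6y^5, x^8y, x^12
Socle dim=5


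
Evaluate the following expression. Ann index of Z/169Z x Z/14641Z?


Exponent = lcm of the cyclic orders; pairwise coprime => product.
13^2*11^4=169*14641=2474329


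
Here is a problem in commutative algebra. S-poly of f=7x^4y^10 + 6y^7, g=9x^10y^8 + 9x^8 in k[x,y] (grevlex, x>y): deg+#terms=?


LT(f)=7x^4y^10, LT(g)=9x^10y^8
lcm(LM)=x^10y^10
S(f,g) (scaled by 63 to clear denominators) = 9x^6*f - 7y^2*g = 54x^6y^7 - 63x^8y^2
2 terms, deg 13.
13+2=15


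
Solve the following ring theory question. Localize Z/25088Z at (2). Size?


2-primary part: 25088=2^9*49
Size=2^9=512


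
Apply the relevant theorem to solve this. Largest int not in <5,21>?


gcd(5,21)=1 => F=ab-a-b=5*21-5-21=105-26=79


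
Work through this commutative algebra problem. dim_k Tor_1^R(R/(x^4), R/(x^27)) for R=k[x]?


Tor_1(R/I,R/J)=(I cap J)/IJ=(x^27)/(x^31)
dim=31-27=min(4,27)=4


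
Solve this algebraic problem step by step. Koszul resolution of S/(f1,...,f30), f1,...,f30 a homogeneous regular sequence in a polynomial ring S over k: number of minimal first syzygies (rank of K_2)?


Regular sequence => Koszul complex is the minimal free resolution.
Syz_1 minimally generated by Koszul relations f_i*e_j - f_j*e_i (i<j): mu(Syz_1) = beta_2 = C(m,2) = m(m-1)/2
m=30
30*29/2 = 435


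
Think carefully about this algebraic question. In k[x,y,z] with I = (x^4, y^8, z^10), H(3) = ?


Need i<4, j<8, k<10 with i+j+k=3.
For each i, j ranges over max(0,3-i-9)..min(7,3-i):
  i=0: j in [0,3] -> 4
  i=1: j in [0,2] -> 3
  i=2: j in [0,1] -> 2
  i=3: j in [0,0] -> 1
H(3) = 4+3+2+1 = 10


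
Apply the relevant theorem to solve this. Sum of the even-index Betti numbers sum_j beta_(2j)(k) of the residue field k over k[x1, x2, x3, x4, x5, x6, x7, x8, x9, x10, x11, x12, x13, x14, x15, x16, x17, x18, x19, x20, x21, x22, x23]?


Koszul resolution: beta_i(k)=C(n,i), n=23
sum_even C(23,i) = 2^(n-1) = 2^22 = 4194304


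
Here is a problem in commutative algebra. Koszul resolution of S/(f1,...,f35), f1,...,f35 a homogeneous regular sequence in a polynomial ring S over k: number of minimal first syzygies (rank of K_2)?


Regular sequence => Koszul complex is the minimal free resolution.
Syz_1 minimally generated by Koszul relations f_i*e_j - f_j*e_i (i<j): mu(Syz_1) = beta_2 = C(m,2) = m(m-1)/2
m=35
35*34/2 = 595


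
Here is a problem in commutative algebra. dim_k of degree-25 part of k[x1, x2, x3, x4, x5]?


C(d+n-1,n-1)=C(29,4)=23751


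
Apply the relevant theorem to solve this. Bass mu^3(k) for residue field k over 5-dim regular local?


C(n,i)=C(5,3)=10


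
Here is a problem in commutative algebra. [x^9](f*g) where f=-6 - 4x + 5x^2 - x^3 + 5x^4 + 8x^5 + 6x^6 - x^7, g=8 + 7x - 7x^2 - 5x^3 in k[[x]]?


[x^9] = sum a_i*b_j, i+j=9
  6*-5=-30
  -1*-7=7
Sum=-23


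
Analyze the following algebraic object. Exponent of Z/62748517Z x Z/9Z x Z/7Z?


Exponent = lcm of the cyclic orders; pairwise coprime => product.
13^7*3^2*7^1=62748517*9*7=3953156571


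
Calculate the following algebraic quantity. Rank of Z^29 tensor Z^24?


rank(M(x)N) = rank(M)*rank(N)
29*24 = 696


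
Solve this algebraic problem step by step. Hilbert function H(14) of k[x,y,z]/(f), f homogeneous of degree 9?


C(16,2)-C(7,2)=120-21=99


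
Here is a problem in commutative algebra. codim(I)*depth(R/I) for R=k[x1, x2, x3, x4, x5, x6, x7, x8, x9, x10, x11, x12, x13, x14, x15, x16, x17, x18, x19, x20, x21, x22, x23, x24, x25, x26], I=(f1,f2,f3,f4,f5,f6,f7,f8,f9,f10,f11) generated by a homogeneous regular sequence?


codim=11, depth=dim(R/I)=26-11=15
Product=11*15=165


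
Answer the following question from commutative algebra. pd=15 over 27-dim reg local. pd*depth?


pd+depth=27
depth=27-15=12
pd*depth=15*12=180


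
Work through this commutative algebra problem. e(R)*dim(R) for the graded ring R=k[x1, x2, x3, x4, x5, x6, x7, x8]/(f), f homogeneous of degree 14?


e(R)=deg(f)=14, dim(R)=8-1=7
e*dim=14*7=98


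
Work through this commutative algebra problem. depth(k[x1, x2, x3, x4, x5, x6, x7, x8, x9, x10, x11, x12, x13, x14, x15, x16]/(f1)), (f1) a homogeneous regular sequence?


depth(R)=16
depth(R/I)=16-1=15


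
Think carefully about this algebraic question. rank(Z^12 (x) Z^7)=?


rank(M(x)N) = rank(M)*rank(N)
12*7 = 84


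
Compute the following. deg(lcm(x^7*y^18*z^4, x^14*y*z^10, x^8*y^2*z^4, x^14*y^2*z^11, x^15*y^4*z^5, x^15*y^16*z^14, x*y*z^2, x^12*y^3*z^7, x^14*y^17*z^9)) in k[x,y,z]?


lcm = componentwise max:
x: max(7,14,8,14,15,15,1,12,14)=15
y: max(18,1,2,2,4,16,1,3,17)=18
z: max(4,10,4,11,5,14,2,7,9)=14
Total=15+18+14=47


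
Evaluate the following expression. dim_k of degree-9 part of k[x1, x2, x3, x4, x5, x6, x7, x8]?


C(d+n-1,n-1)=C(16,7)=11440


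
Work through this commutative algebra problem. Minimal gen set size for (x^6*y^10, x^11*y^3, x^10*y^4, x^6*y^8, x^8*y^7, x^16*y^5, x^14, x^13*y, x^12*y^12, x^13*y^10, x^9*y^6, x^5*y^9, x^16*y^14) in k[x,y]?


Remove redundant (divisible by others).
x^16*y^14 redundant.
x^6*y^10 redundant.
x^13*y^10 redundant.
x^12*y^12 redundant.
x^16*y^5 redundant.
Min: x^14, x^13*y, x^11*y^3, x^10*y^4, x^9*y^6, x^8*y^7, x^6*y^8, x^5*y^9
Count=8


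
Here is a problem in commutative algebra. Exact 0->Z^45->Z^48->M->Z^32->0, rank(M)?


Alt sum=0:
(-1)^0*45 + (-1)^1*48 + (-1)^2*? + (-1)^3*32=0
rank(M)=35


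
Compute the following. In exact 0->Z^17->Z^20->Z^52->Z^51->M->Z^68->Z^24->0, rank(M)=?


Alt sum=0:
(-1)^0*17 + (-1)^1*20 + (-1)^2*52 + (-1)^3*51 + (-1)^4*? + (-1)^5*68 + (-1)^6*24=0
rank(M)=46


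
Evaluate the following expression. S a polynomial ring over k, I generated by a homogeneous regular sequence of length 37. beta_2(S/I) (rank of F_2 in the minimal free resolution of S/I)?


Regular sequence => Koszul complex is the minimal free resolution.
Syz_1 minimally generated by Koszul relations f_i*e_j - f_j*e_i (i<j): mu(Syz_1) = beta_2 = C(m,2) = m(m-1)/2
m=37
37*36/2 = 666


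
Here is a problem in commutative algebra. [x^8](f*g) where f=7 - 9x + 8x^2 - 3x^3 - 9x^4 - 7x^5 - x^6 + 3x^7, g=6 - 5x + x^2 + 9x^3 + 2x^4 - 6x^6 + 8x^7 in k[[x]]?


[x^8] = sum a_i*b_j, i+j=8
  -9*8=-72
  8*-6=-48
  -9*2=-18
  -7*9=-63
  -1*1=-1
  3*-5=-15
Sum=-217


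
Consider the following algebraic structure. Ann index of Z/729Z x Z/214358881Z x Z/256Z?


Exponent = lcm of the cyclic orders; pairwise coprime => product.
3^6*11^8*2^8=729*214358881*256=40004511807744


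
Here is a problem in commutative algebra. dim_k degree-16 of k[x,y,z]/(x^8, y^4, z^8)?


Need i<8, j<4, k<8 with i+j+k=16.
For each i, j ranges over max(0,16-i-7)..min(3,16-i):
  i=0: j in [9,3] -> 0
  i=1: j in [8,3] -> 0
  i=2: j in [7,3] -> 0
  i=3: j in [6,3] -> 0
  i=4: j in [5,3] -> 0
  i=5: j in [4,3] -> 0
  i=6: j in [3,3] -> 1
  i=7: j in [2,3] -> 2
H(16) = 0+0+0+0+0+0+1+2 = 3


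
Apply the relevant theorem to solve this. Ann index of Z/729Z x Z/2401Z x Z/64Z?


Exponent = lcm of the cyclic orders; pairwise coprime => product.
3^6*7^4*2^6=729*2401*64=112021056


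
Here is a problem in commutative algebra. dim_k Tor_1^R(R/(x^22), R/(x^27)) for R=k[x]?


Tor_1(R/I,R/J)=(I cap J)/IJ=(x^27)/(x^49)
dim=49-27=min(22,27)=22


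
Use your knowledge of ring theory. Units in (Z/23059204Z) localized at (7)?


Local ring = Z/5764801Z.
phi(5764801) = 7^7*(7-1) = 4941258


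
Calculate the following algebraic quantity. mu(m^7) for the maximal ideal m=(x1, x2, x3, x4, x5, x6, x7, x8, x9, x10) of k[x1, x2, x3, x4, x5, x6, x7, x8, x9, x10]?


Graded Nakayama: mu(m^d) = dim_k (m^d/m^(d+1)) = #degree-7 monomials in 10 vars
C(n+d-1,d)=C(16,7)=11440


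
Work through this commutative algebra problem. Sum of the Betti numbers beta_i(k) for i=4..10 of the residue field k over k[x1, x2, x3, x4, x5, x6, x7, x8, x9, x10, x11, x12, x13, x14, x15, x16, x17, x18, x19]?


Koszul resolution: beta_i(k)=C(n,i), n=19
C(19,4)=3876, C(19,5)=11628, C(19,6)=27132, C(19,7)=50388, C(19,8)=75582, C(19,9)=92378, C(19,10)=92378
Sum=353362


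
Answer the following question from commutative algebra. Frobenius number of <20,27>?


gcd(20,27)=1 => F=ab-a-b=20*27-20-27=540-47=493


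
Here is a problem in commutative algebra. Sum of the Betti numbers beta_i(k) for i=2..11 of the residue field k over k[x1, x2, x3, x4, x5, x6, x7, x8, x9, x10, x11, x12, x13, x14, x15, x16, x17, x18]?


Koszul resolution: beta_i(k)=C(n,i), n=18
C(18,2)=153, C(18,3)=816, C(18,4)=3060, C(18,5)=8568, C(18,6)=18564, C(18,7)=31824, C(18,8)=43758, C(18,9)=48620, C(18,10)=43758, C(18,11)=31824
Sum=230945


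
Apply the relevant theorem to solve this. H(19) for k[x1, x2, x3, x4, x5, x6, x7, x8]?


C(d+n-1,n-1)=C(26,7)=657800


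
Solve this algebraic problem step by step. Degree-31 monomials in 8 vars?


C(d+n-1,n-1)=C(38,7)=12620256


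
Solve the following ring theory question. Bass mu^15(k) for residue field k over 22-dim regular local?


C(n,i)=C(22,15)=170544


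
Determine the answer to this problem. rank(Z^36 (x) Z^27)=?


rank(M(x)N) = rank(M)*rank(N)
36*27 = 972


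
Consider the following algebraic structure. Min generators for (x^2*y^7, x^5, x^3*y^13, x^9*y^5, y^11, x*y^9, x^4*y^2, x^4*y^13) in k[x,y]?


Remove redundant (divisible by others).
x^4*y^13 redundant.
x^3*y^13 redundant.
x^9*y^5 redundant.
Min: x^5, x^4*y^2, x^2*y^7, x*y^9, y^11
Count=5


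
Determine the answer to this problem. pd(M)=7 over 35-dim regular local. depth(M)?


pd+depth=depth(R)=35
depth=35-7=28


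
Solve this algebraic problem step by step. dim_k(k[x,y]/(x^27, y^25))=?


Basis: x^i*y^j, i<27, j<25
27*25=675


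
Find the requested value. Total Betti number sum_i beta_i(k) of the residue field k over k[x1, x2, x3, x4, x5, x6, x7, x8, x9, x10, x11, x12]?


Koszul resolution: beta_i(k)=C(n,i), n=12
sum_i C(12,i) = 2^12 = 4096


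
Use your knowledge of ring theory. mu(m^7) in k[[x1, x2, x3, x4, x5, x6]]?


C(n+d-1,d)=C(12,7)=792


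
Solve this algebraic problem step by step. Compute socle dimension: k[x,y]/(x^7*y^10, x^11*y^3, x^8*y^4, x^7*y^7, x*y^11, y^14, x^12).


Socle = ann(m) = span of standard monomials u with x*u, y*u in I (staircase corners).
Redundant generators: x^7*y^10
Minimal generators: x^12, x^11*y^3, x^8*y^4, x^7*y^7, x*y^11, y^14
Corners: y^13, x^6y^10, x^7y^6, x^10y^3, x^11y^2
Socle dim=5


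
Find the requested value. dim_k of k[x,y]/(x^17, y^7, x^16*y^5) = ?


k[x,y]/I, I = (x^17, y^7, x^16*y^5)
Rect: 17x7=119. Corner: (17-16)x(7-5)=2.
dim = 119-2 = 117


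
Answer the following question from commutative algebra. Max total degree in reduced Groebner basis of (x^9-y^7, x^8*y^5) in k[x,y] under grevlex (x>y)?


LT(f1)=x^9, LT(f2)=x^8y^5, lcm=x^9y^5
S(f1,f2) = y^5*f1 - x^1*f2 = -y^12
Reduced GB = {f1, f2, y^12}; degrees 9, 13, 12
Max = 13


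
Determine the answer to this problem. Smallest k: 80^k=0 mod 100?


80^k mod 100:
k=1: 80
k=2: 0
First zero at k = 2


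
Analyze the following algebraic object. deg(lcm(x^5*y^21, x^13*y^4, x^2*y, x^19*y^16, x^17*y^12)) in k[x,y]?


lcm = componentwise max:
x: max(5,13,2,19,17)=19
y: max(21,4,1,16,12)=21
Total=19+21=40


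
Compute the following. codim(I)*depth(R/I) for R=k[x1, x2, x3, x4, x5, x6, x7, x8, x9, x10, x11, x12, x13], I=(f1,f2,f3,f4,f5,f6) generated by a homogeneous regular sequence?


codim=6, depth=dim(R/I)=13-6=7
Product=6*7=42


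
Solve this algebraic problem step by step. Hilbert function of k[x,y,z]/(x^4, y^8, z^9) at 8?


Need i<4, j<8, k<9 with i+j+k=8.
For each i, j ranges over max(0,8-i-8)..min(7,8-i):
  i=0: j in [0,7] -> 8
  i=1: j in [0,7] -> 8
  i=2: j in [0,6] -> 7
  i=3: j in [0,5] -> 6
H(8) = 8+8+7+6 = 29


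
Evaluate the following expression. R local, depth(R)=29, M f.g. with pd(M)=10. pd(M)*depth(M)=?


pd+depth=29
depth=29-10=19
pd*depth=10*19=190


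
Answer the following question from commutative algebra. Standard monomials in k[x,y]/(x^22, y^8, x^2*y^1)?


k[x,y]/I, I = (x^22, y^8, x^2*y^1)
Rect: 22x8=176. Corner: (22-2)x(8-1)=140.
dim = 176-140 = 36


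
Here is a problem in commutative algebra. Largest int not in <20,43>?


gcd(20,43)=1 => F=ab-a-b=20*43-20-43=860-63=797


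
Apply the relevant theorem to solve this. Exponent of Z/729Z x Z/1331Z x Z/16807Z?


Exponent = lcm of the cyclic orders; pairwise coprime => product.
3^6*11^3*7^5=729*1331*16807=16307815293


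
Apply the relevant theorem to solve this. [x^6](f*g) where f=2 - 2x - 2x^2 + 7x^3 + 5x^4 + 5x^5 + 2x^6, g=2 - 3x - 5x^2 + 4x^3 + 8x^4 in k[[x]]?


[x^6] = sum a_i*b_j, i+j=6
  -2*8=-16
  7*4=28
  5*-5=-25
  5*-3=-15
  2*2=4
Sum=-24


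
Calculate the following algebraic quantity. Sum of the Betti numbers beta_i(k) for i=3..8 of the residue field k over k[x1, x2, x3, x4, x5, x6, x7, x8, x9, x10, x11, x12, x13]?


Koszul resolution: beta_i(k)=C(n,i), n=13
C(13,3)=286, C(13,4)=715, C(13,5)=1287, C(13,6)=1716, C(13,7)=1716, C(13,8)=1287
Sum=7007


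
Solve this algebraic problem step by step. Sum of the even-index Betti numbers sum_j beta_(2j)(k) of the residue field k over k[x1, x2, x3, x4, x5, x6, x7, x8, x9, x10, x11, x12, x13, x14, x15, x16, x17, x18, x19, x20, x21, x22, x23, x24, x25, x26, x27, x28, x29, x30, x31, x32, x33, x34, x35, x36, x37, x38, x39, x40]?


Koszul resolution: beta_i(k)=C(n,i), n=40
sum_even C(40,i) = 2^(n-1) = 2^39 = 549755813888


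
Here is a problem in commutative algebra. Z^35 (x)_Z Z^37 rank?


rank(M(x)N) = rank(M)*rank(N)
35*37 = 1295


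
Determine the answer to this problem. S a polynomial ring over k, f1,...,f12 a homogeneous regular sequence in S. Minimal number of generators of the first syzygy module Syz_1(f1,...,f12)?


Regular sequence => Koszul complex is the minimal free resolution.
Syz_1 minimally generated by Koszul relations f_i*e_j - f_j*e_i (i<j): mu(Syz_1) = beta_2 = C(m,2) = m(m-1)/2
m=12
12*11/2 = 66


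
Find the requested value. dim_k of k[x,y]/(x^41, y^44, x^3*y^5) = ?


k[x,y]/I, I = (x^41, y^44, x^3*y^5)
Rect: 41x44=1804. Corner: (41-3)x(44-5)=1482.
dim = 1804-1482 = 322


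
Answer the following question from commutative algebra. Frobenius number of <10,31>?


gcd(10,31)=1 => F=ab-a-b=10*31-10-31=310-41=269


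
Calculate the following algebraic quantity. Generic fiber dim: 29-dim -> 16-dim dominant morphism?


dim(fiber)=dim(X)-dim(Y)=29-16=13


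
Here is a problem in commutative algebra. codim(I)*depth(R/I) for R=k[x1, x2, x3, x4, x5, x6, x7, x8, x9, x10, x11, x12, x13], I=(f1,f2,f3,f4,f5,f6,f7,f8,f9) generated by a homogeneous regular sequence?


codim=9, depth=dim(R/I)=13-9=4
Product=9*4=36


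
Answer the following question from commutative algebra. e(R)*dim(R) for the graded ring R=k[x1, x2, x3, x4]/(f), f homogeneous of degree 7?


e(R)=deg(f)=7, dim(R)=4-1=3
e*dim=7*3=21


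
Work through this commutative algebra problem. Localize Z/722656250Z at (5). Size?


5-primary part: 722656250=5^10*74
Size=5^10=9765625


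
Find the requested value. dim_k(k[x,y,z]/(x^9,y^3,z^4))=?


Basis: x^iy^jz^k, i<9,j<3,k<4
9*3*4=108


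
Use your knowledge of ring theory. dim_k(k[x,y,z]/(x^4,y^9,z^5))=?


Basis: x^iy^jz^k, i<4,j<9,k<5
4*9*5=180


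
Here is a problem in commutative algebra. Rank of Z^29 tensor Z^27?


rank(M(x)N) = rank(M)*rank(N)
29*27 = 783


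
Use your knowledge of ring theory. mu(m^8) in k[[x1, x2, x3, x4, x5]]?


C(n+d-1,d)=C(12,8)=495


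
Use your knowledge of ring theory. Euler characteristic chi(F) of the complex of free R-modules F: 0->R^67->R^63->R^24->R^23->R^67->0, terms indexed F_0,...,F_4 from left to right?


chi = sum (-1)^i * rank:
(-1)^0*67=67
(-1)^1*63=-63
(-1)^2*24=24
(-1)^3*23=-23
(-1)^4*67=67
chi=72


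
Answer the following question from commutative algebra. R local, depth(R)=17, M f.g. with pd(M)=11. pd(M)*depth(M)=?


pd+depth=17
depth=17-11=6
pd*depth=11*6=66


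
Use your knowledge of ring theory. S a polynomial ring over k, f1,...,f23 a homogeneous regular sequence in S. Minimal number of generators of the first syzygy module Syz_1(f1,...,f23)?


Regular sequence => Koszul complex is the minimal free resolution.
Syz_1 minimally generated by Koszul relations f_i*e_j - f_j*e_i (i<j): mu(Syz_1) = beta_2 = C(m,2) = m(m-1)/2
m=23
23*22/2 = 253


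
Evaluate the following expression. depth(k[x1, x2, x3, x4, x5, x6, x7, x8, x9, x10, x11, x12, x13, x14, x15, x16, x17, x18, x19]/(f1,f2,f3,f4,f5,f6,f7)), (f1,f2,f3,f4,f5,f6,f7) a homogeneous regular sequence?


depth(R)=19
depth(R/I)=19-7=12


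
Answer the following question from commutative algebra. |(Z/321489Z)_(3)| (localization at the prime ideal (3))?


3-primary part: 321489=3^8*49
Size=3^8=6561


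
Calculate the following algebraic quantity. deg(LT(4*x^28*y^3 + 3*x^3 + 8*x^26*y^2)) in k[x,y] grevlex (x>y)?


LT: 4*x^28*y^3
deg_x=28, deg_y=3
Total=28+3=31


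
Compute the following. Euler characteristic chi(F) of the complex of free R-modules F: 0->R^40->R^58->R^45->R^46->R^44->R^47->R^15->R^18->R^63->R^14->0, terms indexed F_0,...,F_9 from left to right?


chi = sum (-1)^i * rank:
(-1)^0*40=40
(-1)^1*58=-58
(-1)^2*45=45
(-1)^3*46=-46
(-1)^4*44=44
(-1)^5*47=-47
(-1)^6*15=15
(-1)^7*18=-18
(-1)^8*63=63
(-1)^9*14=-14
chi=24


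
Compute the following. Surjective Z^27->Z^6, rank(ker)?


rank(ker) = 27-6 = 21


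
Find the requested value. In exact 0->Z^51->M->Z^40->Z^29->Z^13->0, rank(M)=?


Alt sum=0:
(-1)^0*51 + (-1)^1*? + (-1)^2*40 + (-1)^3*29 + (-1)^4*13=0
rank(M)=75


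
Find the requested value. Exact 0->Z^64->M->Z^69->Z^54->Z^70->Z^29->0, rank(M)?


Alt sum=0:
(-1)^0*64 + (-1)^1*? + (-1)^2*69 + (-1)^3*54 + (-1)^4*70 + (-1)^5*29=0
rank(M)=120


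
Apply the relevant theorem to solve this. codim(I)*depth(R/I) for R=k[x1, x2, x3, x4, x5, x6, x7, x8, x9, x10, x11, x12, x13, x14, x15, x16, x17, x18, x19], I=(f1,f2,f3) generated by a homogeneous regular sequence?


codim=3, depth=dim(R/I)=19-3=16
Product=3*16=48


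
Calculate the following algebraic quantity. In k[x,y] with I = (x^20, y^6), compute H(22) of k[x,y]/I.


k[x,y], I = (x^20, y^6), d = 22
Need i < 20 and d-i < 6.
Range: 17 <= i <= 19.
H(22) = 3


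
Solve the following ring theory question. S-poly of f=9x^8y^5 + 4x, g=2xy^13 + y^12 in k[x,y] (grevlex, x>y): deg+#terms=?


LT(f)=9x^8y^5, LT(g)=2xy^13
lcm(LM)=x^8y^13
S(f,g) (scaled by 18 to clear denominators) = 2y^8*f - 9x^7*g = -9x^7y^12 + 8xy^8
2 terms, deg 19.
19+2=21


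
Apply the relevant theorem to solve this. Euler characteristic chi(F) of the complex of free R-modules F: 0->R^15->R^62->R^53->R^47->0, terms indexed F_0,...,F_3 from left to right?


chi = sum (-1)^i * rank:
(-1)^0*15=15
(-1)^1*62=-62
(-1)^2*53=53
(-1)^3*47=-47
chi=-41


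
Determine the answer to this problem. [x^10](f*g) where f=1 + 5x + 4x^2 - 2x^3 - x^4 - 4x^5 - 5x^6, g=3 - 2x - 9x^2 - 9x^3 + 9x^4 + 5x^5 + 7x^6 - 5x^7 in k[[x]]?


[x^10] = sum a_i*b_j, i+j=10
  -2*-5=10
  -1*7=-7
  -4*5=-20
  -5*9=-45
Sum=-62


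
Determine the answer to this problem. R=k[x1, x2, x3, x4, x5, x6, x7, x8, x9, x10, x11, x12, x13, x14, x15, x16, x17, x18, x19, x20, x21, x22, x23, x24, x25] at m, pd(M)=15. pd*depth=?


pd+depth=25
depth=25-15=10
pd*depth=15*10=150


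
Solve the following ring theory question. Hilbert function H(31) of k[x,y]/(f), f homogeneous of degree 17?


H(t)=d for t>=d-1.
d=17, t=31
H(31)=17


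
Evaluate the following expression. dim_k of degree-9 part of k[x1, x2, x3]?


C(d+n-1,n-1)=C(11,2)=55


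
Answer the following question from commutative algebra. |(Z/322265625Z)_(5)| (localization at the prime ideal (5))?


5-primary part: 322265625=5^10*33
Size=5^10=9765625


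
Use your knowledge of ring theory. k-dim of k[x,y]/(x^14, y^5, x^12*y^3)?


k[x,y]/I, I = (x^14, y^5, x^12*y^3)
Rect: 14x5=70. Corner: (14-12)x(5-3)=4.
dim = 70-4 = 66


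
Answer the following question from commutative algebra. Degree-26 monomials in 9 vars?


C(d+n-1,n-1)=C(34,8)=18156204


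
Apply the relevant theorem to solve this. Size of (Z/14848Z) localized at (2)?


2-primary part: 14848=2^9*29
Size=2^9=512


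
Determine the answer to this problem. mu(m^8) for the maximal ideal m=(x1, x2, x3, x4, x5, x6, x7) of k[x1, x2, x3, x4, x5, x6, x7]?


Graded Nakayama: mu(m^d) = dim_k (m^d/m^(d+1)) = #degree-8 monomials in 7 vars
C(n+d-1,d)=C(14,8)=3003


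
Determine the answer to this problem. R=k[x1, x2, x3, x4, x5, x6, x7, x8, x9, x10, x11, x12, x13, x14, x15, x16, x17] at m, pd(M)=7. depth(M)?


pd+depth=depth(R)=17
depth=17-7=10


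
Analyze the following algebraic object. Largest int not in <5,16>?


gcd(5,16)=1 => F=ab-a-b=5*16-5-16=80-21=59


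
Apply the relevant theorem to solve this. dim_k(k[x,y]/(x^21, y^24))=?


Basis: x^i*y^j, i<21, j<24
21*24=504


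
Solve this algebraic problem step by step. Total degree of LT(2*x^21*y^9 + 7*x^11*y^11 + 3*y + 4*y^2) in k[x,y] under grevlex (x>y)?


LT: 2*x^21*y^9
deg_x=21, deg_y=9
Total=21+9=30


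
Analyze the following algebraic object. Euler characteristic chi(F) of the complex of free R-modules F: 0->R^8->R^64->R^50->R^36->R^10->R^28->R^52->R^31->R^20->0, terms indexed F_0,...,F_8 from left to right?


chi = sum (-1)^i * rank:
(-1)^0*8=8
(-1)^1*64=-64
(-1)^2*50=50
(-1)^3*36=-36
(-1)^4*10=10
(-1)^5*28=-28
(-1)^6*52=52
(-1)^7*31=-31
(-1)^8*20=20
chi=-19


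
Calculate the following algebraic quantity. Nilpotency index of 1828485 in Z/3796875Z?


1828485^k mod 3796875:
k=1: 1828485
k=2: 129600
k=3: 1093500
k=4: 2581875
k=5: 3037500
k=6: 0
First zero at k = 6


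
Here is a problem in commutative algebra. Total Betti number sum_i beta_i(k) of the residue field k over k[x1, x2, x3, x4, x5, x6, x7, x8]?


Koszul resolution: beta_i(k)=C(n,i), n=8
sum_i C(8,i) = 2^8 = 256


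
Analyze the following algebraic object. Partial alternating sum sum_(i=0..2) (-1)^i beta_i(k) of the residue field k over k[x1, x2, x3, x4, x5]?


Koszul resolution: beta_i(k)=C(n,i), n=5
sum_(i=0..p) (-1)^i C(n,i) = (-1)^p C(n-1,p)
(-1)^2*C(4,2) = (-1)^2*6 = 6


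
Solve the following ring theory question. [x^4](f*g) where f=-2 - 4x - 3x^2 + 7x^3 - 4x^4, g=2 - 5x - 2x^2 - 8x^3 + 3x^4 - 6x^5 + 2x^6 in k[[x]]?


[x^4] = sum a_i*b_j, i+j=4
  -2*3=-6
  -4*-8=32
  -3*-2=6
  7*-5=-35
  -4*2=-8
Sum=-11


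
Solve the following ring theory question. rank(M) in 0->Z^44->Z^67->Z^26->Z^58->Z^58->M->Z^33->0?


Alt sum=0:
(-1)^0*44 + (-1)^1*67 + (-1)^2*26 + (-1)^3*58 + (-1)^4*58 + (-1)^5*? + (-1)^6*33=0
rank(M)=36


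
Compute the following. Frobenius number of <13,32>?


gcd(13,32)=1 => F=ab-a-b=13*32-13-32=416-45=371


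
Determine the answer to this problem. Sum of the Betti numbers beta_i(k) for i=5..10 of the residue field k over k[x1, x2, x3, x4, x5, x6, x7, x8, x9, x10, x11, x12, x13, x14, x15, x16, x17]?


Koszul resolution: beta_i(k)=C(n,i), n=17
C(17,5)=6188, C(17,6)=12376, C(17,7)=19448, C(17,8)=24310, C(17,9)=24310, C(17,10)=19448
Sum=106080


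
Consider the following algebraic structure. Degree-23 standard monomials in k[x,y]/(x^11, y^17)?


k[x,y], I = (x^11, y^17), d = 23
Need i < 11 and d-i < 17.
Range: 7 <= i <= 10.
H(23) = 4


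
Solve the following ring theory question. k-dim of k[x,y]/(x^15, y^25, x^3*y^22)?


k[x,y]/I, I = (x^15, y^25, x^3*y^22)
Rect: 15x25=375. Corner: (15-3)x(25-22)=36.
dim = 375-36 = 339


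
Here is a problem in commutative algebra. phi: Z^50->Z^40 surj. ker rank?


rank(ker) = 50-40 = 10


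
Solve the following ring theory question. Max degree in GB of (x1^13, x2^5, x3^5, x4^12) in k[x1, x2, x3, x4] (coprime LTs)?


Pure powers, coprime LTs => already GB.
Degrees: 13, 5, 5, 12
Max=13


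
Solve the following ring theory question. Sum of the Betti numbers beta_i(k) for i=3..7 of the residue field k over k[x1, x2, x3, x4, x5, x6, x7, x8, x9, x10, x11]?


Koszul resolution: beta_i(k)=C(n,i), n=11
C(11,3)=165, C(11,4)=330, C(11,5)=462, C(11,6)=462, C(11,7)=330
Sum=1749


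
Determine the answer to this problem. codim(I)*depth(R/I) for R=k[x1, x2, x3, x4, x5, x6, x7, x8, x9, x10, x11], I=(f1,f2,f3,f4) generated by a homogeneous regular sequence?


codim=4, depth=dim(R/I)=11-4=7
Product=4*7=28


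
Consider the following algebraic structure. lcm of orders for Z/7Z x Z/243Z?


Exponent = lcm of the cyclic orders; pairwise coprime => product.
7^1*3^5=7*243=1701


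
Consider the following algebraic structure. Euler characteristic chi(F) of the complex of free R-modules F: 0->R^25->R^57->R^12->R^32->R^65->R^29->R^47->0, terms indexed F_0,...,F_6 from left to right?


chi = sum (-1)^i * rank:
(-1)^0*25=25
(-1)^1*57=-57
(-1)^2*12=12
(-1)^3*32=-32
(-1)^4*65=65
(-1)^5*29=-29
(-1)^6*47=47
chi=31


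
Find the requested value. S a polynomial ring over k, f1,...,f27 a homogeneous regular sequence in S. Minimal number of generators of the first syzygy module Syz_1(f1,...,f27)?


Regular sequence => Koszul complex is the minimal free resolution.
Syz_1 minimally generated by Koszul relations f_i*e_j - f_j*e_i (i<j): mu(Syz_1) = beta_2 = C(m,2) = m(m-1)/2
m=27
27*26/2 = 351


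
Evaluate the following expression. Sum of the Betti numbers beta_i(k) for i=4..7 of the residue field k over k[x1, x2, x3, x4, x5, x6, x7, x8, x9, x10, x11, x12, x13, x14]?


Koszul resolution: beta_i(k)=C(n,i), n=14
C(14,4)=1001, C(14,5)=2002, C(14,6)=3003, C(14,7)=3432
Sum=9438


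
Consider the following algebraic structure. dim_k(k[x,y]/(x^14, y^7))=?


Basis: x^i*y^j, i<14, j<7
14*7=98


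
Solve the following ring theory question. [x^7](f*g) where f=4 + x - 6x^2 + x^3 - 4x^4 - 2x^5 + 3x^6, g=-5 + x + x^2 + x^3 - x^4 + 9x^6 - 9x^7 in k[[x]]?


[x^7] = sum a_i*b_j, i+j=7
  4*-9=-36
  1*9=9
  1*-1=-1
  -4*1=-4
  -2*1=-2
  3*1=3
Sum=-31


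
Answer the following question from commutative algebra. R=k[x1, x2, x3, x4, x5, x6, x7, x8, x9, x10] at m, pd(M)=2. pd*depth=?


pd+depth=10
depth=10-2=8
pd*depth=2*8=16


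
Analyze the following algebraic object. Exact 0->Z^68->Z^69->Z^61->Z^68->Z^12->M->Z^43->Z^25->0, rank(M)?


Alt sum=0:
(-1)^0*68 + (-1)^1*69 + (-1)^2*61 + (-1)^3*68 + (-1)^4*12 + (-1)^5*? + (-1)^6*43 + (-1)^7*25=0
rank(M)=22


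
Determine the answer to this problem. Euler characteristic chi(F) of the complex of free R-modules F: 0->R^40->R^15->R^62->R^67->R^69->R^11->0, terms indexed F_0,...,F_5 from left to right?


chi = sum (-1)^i * rank:
(-1)^0*40=40
(-1)^1*15=-15
(-1)^2*62=62
(-1)^3*67=-67
(-1)^4*69=69
(-1)^5*11=-11
chi=78


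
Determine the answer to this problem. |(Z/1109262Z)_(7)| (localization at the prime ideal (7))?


7-primary part: 1109262=7^5*66
Size=7^5=16807


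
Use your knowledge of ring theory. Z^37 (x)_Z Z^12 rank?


rank(M(x)N) = rank(M)*rank(N)
37*12 = 444


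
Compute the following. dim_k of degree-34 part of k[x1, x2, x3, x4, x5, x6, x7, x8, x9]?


C(d+n-1,n-1)=C(42,8)=118030185


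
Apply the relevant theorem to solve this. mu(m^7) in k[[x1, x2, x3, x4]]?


C(n+d-1,d)=C(10,7)=120


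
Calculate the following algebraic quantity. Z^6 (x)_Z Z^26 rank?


rank(M(x)N) = rank(M)*rank(N)
6*26 = 156


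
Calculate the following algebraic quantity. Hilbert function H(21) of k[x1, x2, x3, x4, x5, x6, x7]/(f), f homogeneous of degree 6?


C(27,6)-C(21,6)=296010-54264=241746


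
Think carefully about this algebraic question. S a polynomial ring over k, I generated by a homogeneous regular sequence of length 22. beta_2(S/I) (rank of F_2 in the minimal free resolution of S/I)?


Regular sequence => Koszul complex is the minimal free resolution.
Syz_1 minimally generated by Koszul relations f_i*e_j - f_j*e_i (i<j): mu(Syz_1) = beta_2 = C(m,2) = m(m-1)/2
m=22
22*21/2 = 231


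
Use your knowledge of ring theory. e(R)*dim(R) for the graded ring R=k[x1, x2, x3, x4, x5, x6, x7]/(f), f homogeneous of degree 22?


e(R)=deg(f)=22, dim(R)=7-1=6
e*dim=22*6=132


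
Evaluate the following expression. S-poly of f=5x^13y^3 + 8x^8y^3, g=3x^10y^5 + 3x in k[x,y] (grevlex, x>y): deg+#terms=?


LT(f)=5x^13y^3, LT(g)=3x^10y^5
lcm(LM)=x^13y^5
S(f,g) (scaled by 15 to clear denominators) = 3y^2*f - 5x^3*g = 24x^8y^5 - 15x^4
2 terms, deg 13.
13+2=15


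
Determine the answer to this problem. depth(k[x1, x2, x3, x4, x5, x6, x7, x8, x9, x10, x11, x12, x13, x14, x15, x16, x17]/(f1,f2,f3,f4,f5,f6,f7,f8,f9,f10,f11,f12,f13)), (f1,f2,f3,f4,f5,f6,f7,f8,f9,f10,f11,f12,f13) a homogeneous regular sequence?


depth(R)=17
depth(R/I)=17-13=4


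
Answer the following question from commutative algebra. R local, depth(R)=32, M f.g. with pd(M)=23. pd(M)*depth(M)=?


pd+depth=32
depth=32-23=9
pd*depth=23*9=207


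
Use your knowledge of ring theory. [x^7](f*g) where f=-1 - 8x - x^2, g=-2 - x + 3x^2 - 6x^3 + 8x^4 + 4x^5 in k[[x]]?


[x^7] = sum a_i*b_j, i+j=7
  -1*4=-4
Sum=-4


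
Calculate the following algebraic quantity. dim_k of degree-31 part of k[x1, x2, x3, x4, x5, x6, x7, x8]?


C(d+n-1,n-1)=C(38,7)=12620256


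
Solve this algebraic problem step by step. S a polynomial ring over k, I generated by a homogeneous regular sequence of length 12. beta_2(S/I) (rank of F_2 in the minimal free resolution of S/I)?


Regular sequence => Koszul complex is the minimal free resolution.
Syz_1 minimally generated by Koszul relations f_i*e_j - f_j*e_i (i<j): mu(Syz_1) = beta_2 = C(m,2) = m(m-1)/2
m=12
12*11/2 = 66


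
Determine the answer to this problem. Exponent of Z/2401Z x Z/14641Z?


Exponent = lcm of the cyclic orders; pairwise coprime => product.
7^4*11^4=2401*14641=35153041


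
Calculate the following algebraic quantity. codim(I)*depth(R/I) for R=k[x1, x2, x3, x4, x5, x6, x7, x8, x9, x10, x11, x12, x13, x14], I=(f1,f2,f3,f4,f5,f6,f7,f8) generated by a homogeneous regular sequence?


codim=8, depth=dim(R/I)=14-8=6
Product=8*6=48


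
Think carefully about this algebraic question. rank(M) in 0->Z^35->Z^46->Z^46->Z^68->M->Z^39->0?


Alt sum=0:
(-1)^0*35 + (-1)^1*46 + (-1)^2*46 + (-1)^3*68 + (-1)^4*? + (-1)^5*39=0
rank(M)=72


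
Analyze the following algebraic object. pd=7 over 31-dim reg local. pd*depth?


pd+depth=31
depth=31-7=24
pd*depth=7*24=168


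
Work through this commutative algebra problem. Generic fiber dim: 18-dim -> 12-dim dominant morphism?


dim(fiber)=dim(X)-dim(Y)=18-12=6


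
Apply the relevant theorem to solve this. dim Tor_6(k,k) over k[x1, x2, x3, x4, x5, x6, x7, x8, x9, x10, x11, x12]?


Koszul: C(n,i)=C(12,6)=924
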